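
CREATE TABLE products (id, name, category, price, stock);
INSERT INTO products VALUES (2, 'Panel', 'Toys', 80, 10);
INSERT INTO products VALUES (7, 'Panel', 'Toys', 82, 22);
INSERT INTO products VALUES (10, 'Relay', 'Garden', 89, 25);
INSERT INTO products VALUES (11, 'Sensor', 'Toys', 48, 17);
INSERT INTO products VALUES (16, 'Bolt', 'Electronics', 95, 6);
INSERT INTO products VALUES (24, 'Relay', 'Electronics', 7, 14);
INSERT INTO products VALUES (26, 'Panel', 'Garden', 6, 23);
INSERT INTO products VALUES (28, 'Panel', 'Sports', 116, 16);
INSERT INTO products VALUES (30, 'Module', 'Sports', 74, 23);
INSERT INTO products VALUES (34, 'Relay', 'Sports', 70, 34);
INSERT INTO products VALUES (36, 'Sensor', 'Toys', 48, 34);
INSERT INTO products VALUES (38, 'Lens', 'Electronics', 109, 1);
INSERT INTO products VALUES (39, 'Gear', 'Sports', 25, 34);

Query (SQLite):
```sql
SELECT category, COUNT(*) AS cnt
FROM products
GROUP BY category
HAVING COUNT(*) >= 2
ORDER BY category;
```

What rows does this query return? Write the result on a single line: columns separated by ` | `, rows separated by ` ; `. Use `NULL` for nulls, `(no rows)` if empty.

Partition products by category; compute COUNT(*) within each group.
HAVING: keep groups with count ≥ 2.
  Electronics: ids {16, 24, 38} → COUNT(*)=3
  Garden: ids {10, 26} → COUNT(*)=2
  Sports: ids {28, 30, 34, 39} → COUNT(*)=4
  Toys: ids {2, 7, 11, 36} → COUNT(*)=4

Electronics | 3 ; Garden | 2 ; Sports | 4 ; Toys | 4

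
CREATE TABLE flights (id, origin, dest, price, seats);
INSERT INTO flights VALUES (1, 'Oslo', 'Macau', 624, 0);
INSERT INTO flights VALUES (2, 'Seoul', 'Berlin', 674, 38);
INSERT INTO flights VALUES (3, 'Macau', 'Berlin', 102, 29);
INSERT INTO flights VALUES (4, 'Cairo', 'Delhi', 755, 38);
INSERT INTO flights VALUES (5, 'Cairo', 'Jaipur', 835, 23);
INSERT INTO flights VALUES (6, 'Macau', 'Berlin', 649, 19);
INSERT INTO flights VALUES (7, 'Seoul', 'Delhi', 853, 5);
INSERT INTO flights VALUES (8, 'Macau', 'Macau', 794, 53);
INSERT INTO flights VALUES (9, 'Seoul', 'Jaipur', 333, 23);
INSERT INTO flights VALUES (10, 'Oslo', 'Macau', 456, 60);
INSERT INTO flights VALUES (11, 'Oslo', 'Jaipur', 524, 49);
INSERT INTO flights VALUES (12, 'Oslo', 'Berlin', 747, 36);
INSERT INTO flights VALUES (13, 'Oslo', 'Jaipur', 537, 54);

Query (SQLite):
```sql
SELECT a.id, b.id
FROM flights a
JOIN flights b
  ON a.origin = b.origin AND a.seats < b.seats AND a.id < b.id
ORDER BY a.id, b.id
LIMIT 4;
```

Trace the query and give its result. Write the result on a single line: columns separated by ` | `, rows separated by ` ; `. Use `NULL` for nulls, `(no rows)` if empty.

1 | 10 ; 1 | 11 ; 1 | 12 ; 1 | 13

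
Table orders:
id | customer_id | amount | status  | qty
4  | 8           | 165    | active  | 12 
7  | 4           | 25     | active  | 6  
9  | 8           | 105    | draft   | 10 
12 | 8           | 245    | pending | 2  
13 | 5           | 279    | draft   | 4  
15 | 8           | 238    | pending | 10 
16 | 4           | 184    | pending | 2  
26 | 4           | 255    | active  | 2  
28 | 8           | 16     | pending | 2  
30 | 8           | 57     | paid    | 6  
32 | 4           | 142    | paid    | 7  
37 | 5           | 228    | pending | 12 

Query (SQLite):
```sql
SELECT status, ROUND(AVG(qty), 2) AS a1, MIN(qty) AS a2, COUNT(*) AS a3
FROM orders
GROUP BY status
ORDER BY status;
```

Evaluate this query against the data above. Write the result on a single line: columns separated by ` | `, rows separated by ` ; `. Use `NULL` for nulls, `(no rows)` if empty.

Group orders by status.
Per group compute: ROUND(AVG(qty), 2), MIN(qty), COUNT(*).
  active: ids {4, 7, 26} → ROUND(AVG(qty), 2)=6.67, MIN(qty)=2, COUNT(*)=3
  draft: ids {9, 13} → ROUND(AVG(qty), 2)=7, MIN(qty)=4, COUNT(*)=2
  paid: ids {30, 32} → ROUND(AVG(qty), 2)=6.5, MIN(qty)=6, COUNT(*)=2
  pending: ids {12, 15, 16, 28, 37} → ROUND(AVG(qty), 2)=5.6, MIN(qty)=2, COUNT(*)=5

active | 6.67 | 2 | 3 ; draft | 7 | 4 | 2 ; paid | 6.5 | 6 | 2 ; pending | 5.6 | 2 | 5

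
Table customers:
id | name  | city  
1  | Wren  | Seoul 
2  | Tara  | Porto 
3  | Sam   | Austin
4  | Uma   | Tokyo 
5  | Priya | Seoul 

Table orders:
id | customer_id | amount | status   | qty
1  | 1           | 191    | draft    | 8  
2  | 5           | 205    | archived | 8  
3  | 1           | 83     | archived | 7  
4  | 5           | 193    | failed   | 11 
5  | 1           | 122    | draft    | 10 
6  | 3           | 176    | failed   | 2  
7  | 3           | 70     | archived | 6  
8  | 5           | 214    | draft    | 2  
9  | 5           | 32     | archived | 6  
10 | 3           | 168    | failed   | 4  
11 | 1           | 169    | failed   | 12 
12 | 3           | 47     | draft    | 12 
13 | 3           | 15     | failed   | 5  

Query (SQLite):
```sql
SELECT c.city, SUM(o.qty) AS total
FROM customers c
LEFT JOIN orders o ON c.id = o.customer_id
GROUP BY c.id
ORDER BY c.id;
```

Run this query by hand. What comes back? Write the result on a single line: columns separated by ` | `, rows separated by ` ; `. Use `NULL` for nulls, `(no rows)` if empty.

Seoul | 37 ; Porto | NULL ; Austin | 29 ; Tokyo | NULL ; Seoul | 27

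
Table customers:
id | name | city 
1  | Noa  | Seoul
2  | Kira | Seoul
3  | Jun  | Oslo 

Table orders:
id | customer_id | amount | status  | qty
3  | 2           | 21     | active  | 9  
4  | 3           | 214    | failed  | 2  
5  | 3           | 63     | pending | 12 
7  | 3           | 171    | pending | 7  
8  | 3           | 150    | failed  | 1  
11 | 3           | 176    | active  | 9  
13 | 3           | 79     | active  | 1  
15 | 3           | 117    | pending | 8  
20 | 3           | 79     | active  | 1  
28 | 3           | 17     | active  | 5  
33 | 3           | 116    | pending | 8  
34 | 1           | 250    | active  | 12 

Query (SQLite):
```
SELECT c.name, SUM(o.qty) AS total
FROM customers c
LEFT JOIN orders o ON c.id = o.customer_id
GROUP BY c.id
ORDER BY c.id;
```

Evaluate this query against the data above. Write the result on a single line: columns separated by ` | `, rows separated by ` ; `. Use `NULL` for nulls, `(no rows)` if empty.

LEFT JOIN keeps every customers row; unmatched ones get NULL for orders columns.
Group by customers.id and compute SUM(o.qty). SUM over an all-NULL group is NULL.
  1: ids {34} → SUM(o.qty)=12
  2: ids {3} → SUM(o.qty)=9
  3: ids {4, 5, 7, 8, 11, 13, 15, 20, 28, 33} → SUM(o.qty)=54

Noa | 12 ; Kira | 9 ; Jun | 54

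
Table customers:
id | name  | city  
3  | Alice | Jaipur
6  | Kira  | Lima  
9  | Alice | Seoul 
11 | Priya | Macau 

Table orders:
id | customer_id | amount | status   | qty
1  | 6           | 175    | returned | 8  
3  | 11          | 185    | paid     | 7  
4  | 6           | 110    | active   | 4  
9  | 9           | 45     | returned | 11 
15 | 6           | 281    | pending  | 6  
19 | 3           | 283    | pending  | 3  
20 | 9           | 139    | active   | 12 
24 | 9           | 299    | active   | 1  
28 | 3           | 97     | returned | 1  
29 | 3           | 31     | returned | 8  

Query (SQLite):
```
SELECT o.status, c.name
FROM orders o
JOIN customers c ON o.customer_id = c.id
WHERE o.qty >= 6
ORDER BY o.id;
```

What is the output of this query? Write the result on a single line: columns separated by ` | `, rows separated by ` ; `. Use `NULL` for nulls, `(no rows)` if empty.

returned | Kira ; paid | Priya ; returned | Alice ; pending | Kira ; active | Alice ; returned | Alice

Each orders row matches the customers row where customer_id = customers.id.
Then keep rows with o.qty >= 6.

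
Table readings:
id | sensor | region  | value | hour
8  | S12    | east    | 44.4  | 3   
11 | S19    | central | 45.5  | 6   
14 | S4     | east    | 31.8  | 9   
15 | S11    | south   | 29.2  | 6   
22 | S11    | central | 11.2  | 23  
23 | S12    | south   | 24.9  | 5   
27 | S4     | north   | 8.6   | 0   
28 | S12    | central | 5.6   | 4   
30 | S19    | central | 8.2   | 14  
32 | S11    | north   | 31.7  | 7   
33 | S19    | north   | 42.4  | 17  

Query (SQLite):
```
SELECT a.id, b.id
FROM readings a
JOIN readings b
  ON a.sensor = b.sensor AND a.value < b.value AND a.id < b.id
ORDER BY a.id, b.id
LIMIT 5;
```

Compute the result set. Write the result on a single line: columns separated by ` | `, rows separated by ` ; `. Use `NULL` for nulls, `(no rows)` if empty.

15 | 32 ; 22 | 32 ; 30 | 33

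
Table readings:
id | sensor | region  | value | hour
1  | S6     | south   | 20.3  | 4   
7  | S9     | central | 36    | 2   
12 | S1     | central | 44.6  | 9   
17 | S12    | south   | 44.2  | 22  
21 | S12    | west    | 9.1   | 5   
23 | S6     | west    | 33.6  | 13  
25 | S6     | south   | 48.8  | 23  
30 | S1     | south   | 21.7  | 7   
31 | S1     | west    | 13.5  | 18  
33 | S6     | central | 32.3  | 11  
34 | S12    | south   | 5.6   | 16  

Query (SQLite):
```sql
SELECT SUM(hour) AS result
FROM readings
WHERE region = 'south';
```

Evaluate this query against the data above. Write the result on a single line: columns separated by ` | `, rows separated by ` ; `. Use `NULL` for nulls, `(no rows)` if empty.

72

Rows where region='south' → hour values: [4, 22, 23, 7, 16].
SUM of non-NULL values = 72.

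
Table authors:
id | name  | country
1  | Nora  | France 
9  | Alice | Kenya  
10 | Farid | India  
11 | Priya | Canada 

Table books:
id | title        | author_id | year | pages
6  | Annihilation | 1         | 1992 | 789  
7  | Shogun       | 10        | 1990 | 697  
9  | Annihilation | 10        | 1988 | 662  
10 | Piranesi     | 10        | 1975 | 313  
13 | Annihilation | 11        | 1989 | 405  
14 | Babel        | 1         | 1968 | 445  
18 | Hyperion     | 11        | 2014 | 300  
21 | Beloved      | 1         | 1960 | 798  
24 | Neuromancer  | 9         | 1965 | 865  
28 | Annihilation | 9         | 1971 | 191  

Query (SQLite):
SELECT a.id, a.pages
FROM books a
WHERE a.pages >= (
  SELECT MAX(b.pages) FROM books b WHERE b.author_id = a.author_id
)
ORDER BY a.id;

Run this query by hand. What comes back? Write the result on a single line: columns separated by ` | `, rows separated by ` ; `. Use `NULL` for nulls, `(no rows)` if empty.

For each books row a, compute MAX(pages) over rows sharing a.author_id.
Keep row a if a.pages >= that per-group MAX.
  author_id=1: MAX(pages) = 798
  author_id=9: MAX(pages) = 865
  author_id=10: MAX(pages) = 697
  author_id=11: MAX(pages) = 405

7 | 697 ; 13 | 405 ; 21 | 798 ; 24 | 865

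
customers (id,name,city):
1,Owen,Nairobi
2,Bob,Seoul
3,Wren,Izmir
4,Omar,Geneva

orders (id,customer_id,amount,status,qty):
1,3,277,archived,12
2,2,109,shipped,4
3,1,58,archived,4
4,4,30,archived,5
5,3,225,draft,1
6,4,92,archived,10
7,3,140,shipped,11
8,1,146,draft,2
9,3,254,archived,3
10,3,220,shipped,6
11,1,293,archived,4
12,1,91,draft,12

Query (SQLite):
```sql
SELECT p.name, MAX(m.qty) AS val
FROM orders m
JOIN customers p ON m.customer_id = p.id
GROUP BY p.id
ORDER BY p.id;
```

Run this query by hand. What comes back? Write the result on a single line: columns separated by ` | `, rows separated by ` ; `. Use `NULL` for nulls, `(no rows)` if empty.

Owen | 12 ; Bob | 4 ; Wren | 12 ; Omar | 10

Join each orders row to its customers via customer_id.
Group joined rows by customers.id; compute MAX(m.qty) per group.
  1: ids {3, 8, 11, 12} → MAX(m.qty)=12
  2: ids {2} → MAX(m.qty)=4
  3: ids {1, 5, 7, 9, 10} → MAX(m.qty)=12
  4: ids {4, 6} → MAX(m.qty)=10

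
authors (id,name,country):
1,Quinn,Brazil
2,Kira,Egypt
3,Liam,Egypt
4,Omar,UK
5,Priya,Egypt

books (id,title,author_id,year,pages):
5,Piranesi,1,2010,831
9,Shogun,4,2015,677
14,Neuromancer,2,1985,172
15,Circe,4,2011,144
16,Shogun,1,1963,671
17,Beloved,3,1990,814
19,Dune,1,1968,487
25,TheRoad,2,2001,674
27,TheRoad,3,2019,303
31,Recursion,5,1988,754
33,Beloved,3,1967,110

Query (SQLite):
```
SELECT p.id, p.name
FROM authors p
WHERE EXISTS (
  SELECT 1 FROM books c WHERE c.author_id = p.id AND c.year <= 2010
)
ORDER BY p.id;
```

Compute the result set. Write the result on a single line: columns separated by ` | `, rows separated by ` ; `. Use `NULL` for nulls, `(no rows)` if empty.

1 | Quinn ; 2 | Kira ; 3 | Liam ; 5 | Priya

For each authors row, check whether any books with matching author_id has year <= 2010.
Keep rows where that is true.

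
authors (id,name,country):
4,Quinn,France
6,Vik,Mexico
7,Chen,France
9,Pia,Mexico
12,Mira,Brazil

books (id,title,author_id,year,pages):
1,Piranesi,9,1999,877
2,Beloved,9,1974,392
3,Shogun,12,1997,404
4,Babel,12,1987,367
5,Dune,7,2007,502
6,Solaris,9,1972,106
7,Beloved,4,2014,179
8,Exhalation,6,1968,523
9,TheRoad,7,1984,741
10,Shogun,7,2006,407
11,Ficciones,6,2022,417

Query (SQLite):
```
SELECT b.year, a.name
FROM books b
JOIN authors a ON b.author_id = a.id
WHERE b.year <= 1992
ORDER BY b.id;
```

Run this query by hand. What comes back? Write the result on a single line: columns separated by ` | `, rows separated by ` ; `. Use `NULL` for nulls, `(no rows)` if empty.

Each books row matches the authors row where author_id = authors.id.
Then keep rows with b.year <= 1992.

1974 | Pia ; 1987 | Mira ; 1972 | Pia ; 1968 | Vik ; 1984 | Chen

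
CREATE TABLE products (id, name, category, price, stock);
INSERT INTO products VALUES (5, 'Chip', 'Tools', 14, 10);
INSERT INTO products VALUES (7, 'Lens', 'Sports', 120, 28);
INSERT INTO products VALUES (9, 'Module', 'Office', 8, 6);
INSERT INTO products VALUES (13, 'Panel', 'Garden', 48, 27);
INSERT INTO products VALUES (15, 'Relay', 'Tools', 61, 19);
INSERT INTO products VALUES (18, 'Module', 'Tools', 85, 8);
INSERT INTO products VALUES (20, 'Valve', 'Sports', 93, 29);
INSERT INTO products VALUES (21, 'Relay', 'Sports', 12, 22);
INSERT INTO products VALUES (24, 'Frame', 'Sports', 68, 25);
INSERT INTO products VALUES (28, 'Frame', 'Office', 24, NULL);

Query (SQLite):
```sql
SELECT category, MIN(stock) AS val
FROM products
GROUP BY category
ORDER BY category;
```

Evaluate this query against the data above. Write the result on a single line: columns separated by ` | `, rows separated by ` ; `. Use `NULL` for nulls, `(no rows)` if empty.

Garden | 27 ; Office | 6 ; Sports | 22 ; Tools | 8

Partition products by category; compute MIN(stock) within each group.
  Garden: ids {13} → MIN(stock)=27
  Office: ids {9, 28} → MIN(stock)=6
  Sports: ids {7, 20, 21, 24} → MIN(stock)=22
  Tools: ids {5, 15, 18} → MIN(stock)=8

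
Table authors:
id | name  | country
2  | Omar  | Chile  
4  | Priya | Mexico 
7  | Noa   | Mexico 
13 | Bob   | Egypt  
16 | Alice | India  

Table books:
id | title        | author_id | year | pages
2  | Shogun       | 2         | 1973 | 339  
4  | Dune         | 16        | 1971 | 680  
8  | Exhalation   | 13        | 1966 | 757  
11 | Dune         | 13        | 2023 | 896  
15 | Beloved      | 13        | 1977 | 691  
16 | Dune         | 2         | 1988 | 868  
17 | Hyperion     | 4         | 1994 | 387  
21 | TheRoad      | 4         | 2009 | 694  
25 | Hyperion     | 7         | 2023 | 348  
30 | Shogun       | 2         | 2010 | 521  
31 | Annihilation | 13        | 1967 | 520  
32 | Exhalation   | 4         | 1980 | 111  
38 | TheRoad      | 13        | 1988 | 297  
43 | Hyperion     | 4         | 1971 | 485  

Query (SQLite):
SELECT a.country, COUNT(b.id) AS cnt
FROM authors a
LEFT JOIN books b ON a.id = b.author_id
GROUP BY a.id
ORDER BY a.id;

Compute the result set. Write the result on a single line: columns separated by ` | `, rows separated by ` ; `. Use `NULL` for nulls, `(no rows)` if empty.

Chile | 3 ; Mexico | 4 ; Mexico | 1 ; Egypt | 5 ; India | 1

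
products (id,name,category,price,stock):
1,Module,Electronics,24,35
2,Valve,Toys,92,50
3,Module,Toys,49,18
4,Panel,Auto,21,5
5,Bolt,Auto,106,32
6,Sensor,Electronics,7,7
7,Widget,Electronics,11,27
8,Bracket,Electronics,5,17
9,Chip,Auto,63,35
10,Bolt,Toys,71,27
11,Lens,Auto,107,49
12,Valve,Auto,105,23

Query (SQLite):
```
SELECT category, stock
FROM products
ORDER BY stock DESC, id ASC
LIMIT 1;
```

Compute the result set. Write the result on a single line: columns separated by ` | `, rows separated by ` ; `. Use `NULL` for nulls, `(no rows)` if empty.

Toys | 50

Sort by stock desc, tiebreak id asc: (50, id=2), (49, id=11), (35, id=1), (35, id=9) …. Take first 1.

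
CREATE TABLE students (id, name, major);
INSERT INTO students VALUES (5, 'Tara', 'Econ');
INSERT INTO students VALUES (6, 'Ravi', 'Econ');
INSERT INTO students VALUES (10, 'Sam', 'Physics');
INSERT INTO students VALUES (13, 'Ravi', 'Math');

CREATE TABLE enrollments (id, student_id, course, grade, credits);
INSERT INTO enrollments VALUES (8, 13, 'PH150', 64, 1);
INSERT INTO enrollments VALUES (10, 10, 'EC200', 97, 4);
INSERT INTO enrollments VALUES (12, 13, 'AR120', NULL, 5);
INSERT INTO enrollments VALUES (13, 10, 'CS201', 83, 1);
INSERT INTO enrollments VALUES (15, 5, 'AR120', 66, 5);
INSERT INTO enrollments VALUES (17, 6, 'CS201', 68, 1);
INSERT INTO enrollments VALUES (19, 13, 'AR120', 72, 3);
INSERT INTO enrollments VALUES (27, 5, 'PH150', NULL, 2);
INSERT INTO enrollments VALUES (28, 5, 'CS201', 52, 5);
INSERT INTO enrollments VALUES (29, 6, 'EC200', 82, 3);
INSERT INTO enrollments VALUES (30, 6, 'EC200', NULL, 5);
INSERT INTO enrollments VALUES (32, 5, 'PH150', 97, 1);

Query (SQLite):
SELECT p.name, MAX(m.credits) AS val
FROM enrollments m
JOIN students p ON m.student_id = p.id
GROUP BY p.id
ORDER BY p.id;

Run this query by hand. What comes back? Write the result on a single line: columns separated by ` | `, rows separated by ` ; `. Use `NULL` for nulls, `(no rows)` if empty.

Tara | 5 ; Ravi | 5 ; Sam | 4 ; Ravi | 5

Join each enrollments row to its students via student_id.
Group joined rows by students.id; compute MAX(m.credits) per group.
  5: ids {15, 27, 28, 32} → MAX(m.credits)=5
  6: ids {17, 29, 30} → MAX(m.credits)=5
  10: ids {10, 13} → MAX(m.credits)=4
  13: ids {8, 12, 19} → MAX(m.credits)=5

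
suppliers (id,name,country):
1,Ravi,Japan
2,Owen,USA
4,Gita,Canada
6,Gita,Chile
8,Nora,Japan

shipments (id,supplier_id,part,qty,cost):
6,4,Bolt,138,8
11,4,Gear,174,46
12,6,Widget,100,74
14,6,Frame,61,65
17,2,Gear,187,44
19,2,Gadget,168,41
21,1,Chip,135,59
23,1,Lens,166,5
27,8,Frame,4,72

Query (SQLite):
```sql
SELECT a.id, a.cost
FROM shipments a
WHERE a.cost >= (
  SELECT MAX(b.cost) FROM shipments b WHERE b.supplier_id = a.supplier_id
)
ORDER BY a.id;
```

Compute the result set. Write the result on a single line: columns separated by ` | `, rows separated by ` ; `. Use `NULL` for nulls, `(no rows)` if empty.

11 | 46 ; 12 | 74 ; 17 | 44 ; 21 | 59 ; 27 | 72

For each shipments row a, compute MAX(cost) over rows sharing a.supplier_id.
Keep row a if a.cost >= that per-group MAX.
  supplier_id=1: MAX(cost) = 59
  supplier_id=2: MAX(cost) = 44
  supplier_id=4: MAX(cost) = 46
  supplier_id=6: MAX(cost) = 74
  supplier_id=8: MAX(cost) = 72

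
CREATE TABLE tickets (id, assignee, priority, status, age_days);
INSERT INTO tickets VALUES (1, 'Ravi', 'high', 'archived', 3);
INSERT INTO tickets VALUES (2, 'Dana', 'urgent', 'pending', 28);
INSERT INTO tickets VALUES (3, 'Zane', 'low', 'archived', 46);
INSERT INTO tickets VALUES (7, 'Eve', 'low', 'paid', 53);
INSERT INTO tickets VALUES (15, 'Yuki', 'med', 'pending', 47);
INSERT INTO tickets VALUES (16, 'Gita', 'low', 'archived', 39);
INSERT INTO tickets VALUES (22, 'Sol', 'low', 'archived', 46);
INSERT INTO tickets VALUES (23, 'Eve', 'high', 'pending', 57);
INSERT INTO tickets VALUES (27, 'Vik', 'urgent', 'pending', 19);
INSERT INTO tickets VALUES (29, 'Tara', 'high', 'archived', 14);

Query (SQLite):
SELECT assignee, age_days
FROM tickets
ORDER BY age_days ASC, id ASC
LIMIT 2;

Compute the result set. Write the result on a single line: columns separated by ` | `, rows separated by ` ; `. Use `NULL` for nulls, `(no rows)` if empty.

Sort by age_days asc, tiebreak id asc: (3, id=1), (14, id=29), (19, id=27), (28, id=2), (39, id=16) …. Take first 2.

Ravi | 3 ; Tara | 14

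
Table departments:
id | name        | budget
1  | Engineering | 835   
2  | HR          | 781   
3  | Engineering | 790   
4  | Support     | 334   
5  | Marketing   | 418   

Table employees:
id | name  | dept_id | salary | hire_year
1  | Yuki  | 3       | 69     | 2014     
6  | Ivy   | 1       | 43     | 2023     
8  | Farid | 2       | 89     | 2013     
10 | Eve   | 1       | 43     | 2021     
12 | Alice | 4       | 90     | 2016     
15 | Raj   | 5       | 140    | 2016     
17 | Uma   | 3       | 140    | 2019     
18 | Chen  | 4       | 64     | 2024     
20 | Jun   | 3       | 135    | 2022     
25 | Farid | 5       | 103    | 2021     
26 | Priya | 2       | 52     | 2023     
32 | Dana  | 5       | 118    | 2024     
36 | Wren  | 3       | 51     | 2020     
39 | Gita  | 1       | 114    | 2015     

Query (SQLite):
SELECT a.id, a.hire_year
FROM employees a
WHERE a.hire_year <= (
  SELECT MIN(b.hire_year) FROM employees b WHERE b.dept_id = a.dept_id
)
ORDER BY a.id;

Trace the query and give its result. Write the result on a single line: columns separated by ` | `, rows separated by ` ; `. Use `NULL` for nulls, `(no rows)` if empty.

1 | 2014 ; 8 | 2013 ; 12 | 2016 ; 15 | 2016 ; 39 | 2015

For each employees row a, compute MIN(hire_year) over rows sharing a.dept_id.
Keep row a if a.hire_year <= that per-group MIN.
  dept_id=1: MIN(hire_year) = 2015
  dept_id=2: MIN(hire_year) = 2013
  dept_id=3: MIN(hire_year) = 2014
  dept_id=4: MIN(hire_year) = 2016
  dept_id=5: MIN(hire_year) = 2016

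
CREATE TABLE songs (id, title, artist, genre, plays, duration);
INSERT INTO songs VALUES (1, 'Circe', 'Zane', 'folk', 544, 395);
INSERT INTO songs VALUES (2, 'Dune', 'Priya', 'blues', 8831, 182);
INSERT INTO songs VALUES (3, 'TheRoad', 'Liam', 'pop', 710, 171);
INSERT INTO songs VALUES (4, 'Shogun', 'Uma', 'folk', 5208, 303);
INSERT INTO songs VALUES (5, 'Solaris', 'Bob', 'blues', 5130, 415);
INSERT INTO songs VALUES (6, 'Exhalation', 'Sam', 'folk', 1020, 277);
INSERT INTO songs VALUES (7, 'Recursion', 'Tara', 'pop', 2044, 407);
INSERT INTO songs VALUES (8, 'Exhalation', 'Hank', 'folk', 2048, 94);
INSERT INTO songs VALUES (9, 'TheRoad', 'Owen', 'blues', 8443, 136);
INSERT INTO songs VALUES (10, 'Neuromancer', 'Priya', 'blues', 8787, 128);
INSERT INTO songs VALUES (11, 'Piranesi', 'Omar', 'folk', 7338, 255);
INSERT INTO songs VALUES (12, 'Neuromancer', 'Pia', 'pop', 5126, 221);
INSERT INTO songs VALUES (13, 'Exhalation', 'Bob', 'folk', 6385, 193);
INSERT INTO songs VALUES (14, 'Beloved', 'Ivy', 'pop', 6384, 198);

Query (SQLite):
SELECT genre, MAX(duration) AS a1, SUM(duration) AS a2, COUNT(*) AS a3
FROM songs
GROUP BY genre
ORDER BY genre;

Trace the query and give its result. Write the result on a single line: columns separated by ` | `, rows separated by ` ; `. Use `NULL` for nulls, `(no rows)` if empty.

blues | 415 | 861 | 4 ; folk | 395 | 1517 | 6 ; pop | 407 | 997 | 4

Group songs by genre.
Per group compute: MAX(duration), SUM(duration), COUNT(*).
  blues: ids {2, 5, 9, 10} → MAX(duration)=415, SUM(duration)=861, COUNT(*)=4
  folk: ids {1, 4, 6, 8, 11, 13} → MAX(duration)=395, SUM(duration)=1517, COUNT(*)=6
  pop: ids {3, 7, 12, 14} → MAX(duration)=407, SUM(duration)=997, COUNT(*)=4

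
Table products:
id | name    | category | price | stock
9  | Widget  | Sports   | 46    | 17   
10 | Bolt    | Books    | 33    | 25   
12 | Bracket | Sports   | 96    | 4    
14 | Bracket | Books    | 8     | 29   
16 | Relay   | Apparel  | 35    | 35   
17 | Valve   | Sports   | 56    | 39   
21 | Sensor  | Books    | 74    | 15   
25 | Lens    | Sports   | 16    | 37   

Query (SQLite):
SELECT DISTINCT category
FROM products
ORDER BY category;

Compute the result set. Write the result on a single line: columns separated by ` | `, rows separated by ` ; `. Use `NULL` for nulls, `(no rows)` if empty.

Collect distinct category values from products.

Apparel ; Books ; Sports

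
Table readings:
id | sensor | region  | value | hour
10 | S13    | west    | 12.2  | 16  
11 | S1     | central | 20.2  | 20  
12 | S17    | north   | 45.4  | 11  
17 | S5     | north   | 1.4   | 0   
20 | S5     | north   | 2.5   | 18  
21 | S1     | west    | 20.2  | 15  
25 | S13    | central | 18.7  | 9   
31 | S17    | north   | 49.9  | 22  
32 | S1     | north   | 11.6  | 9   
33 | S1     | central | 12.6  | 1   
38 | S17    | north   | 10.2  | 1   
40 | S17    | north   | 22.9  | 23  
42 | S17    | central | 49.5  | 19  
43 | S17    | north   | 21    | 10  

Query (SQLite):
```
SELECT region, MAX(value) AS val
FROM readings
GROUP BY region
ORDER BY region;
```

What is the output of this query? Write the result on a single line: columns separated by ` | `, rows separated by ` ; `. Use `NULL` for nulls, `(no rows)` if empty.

Partition readings by region; compute MAX(value) within each group.
  central: ids {11, 25, 33, 42} → MAX(value)=49.5
  north: ids {12, 17, 20, 31, 32, 38, 40, 43} → MAX(value)=49.9
  west: ids {10, 21} → MAX(value)=20.2

central | 49.5 ; north | 49.9 ; west | 20.2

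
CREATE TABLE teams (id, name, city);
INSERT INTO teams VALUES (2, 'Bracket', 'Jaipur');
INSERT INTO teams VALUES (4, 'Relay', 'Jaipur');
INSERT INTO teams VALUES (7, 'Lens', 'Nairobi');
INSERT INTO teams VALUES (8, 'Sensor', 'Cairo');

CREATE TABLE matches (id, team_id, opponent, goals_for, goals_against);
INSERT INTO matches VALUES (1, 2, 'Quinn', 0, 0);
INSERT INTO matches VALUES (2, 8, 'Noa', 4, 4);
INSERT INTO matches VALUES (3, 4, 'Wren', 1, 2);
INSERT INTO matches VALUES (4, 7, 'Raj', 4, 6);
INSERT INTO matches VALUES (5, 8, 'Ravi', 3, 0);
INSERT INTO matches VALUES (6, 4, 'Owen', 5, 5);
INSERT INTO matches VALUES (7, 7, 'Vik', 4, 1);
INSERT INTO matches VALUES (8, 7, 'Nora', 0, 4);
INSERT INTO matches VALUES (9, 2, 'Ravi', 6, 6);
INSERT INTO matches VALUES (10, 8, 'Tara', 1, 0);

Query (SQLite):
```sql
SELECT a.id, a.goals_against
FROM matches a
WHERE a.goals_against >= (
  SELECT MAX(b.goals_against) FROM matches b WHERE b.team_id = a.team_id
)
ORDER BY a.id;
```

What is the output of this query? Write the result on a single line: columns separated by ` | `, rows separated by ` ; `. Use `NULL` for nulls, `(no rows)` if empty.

For each matches row a, compute MAX(goals_against) over rows sharing a.team_id.
Keep row a if a.goals_against >= that per-group MAX.
  team_id=2: MAX(goals_against) = 6
  team_id=4: MAX(goals_against) = 5
  team_id=7: MAX(goals_against) = 6
  team_id=8: MAX(goals_against) = 4

2 | 4 ; 4 | 6 ; 6 | 5 ; 9 | 6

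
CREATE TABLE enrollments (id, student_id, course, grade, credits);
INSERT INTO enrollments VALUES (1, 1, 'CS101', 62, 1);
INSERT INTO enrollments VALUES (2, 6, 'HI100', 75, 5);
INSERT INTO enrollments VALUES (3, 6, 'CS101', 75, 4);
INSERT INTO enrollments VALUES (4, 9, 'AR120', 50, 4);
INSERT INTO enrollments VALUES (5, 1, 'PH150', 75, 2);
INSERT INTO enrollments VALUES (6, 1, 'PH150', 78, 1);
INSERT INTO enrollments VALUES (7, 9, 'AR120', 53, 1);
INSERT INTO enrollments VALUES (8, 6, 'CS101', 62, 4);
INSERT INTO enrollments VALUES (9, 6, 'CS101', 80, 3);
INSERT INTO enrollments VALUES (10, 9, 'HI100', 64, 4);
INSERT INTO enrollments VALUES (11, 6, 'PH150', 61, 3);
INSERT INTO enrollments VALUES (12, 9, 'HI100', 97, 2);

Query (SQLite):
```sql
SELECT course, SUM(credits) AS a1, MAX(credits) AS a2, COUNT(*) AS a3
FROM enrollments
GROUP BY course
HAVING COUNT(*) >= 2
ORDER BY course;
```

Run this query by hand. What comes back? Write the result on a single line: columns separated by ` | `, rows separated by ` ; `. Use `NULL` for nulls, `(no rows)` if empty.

Group enrollments by course.
Per group compute: SUM(credits), MAX(credits), COUNT(*).
HAVING: drop groups with fewer than 2 rows.
  AR120: ids {4, 7} → SUM(credits)=5, MAX(credits)=4, COUNT(*)=2
  CS101: ids {1, 3, 8, 9} → SUM(credits)=12, MAX(credits)=4, COUNT(*)=4
  HI100: ids {2, 10, 12} → SUM(credits)=11, MAX(credits)=5, COUNT(*)=3
  PH150: ids {5, 6, 11} → SUM(credits)=6, MAX(credits)=3, COUNT(*)=3

AR120 | 5 | 4 | 2 ; CS101 | 12 | 4 | 4 ; HI100 | 11 | 5 | 3 ; PH150 | 6 | 3 | 3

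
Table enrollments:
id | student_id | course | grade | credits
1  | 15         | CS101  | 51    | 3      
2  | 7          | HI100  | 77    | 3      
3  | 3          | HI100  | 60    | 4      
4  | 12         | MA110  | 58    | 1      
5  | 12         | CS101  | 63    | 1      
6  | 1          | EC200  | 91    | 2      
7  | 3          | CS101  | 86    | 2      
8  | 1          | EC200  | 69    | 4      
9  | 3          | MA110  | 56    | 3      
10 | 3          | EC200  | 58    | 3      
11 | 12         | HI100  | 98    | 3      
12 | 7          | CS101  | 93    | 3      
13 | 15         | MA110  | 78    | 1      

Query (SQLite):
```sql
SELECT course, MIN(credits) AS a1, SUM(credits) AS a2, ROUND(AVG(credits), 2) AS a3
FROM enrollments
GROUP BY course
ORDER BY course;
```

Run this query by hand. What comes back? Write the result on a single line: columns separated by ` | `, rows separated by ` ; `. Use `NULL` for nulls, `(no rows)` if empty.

Group enrollments by course.
Per group compute: MIN(credits), SUM(credits), ROUND(AVG(credits), 2).
  CS101: ids {1, 5, 7, 12} → MIN(credits)=1, SUM(credits)=9, ROUND(AVG(credits), 2)=2.25
  EC200: ids {6, 8, 10} → MIN(credits)=2, SUM(credits)=9, ROUND(AVG(credits), 2)=3
  HI100: ids {2, 3, 11} → MIN(credits)=3, SUM(credits)=10, ROUND(AVG(credits), 2)=3.33
  MA110: ids {4, 9, 13} → MIN(credits)=1, SUM(credits)=5, ROUND(AVG(credits), 2)=1.67

CS101 | 1 | 9 | 2.25 ; EC200 | 2 | 9 | 3 ; HI100 | 3 | 10 | 3.33 ; MA110 | 1 | 5 | 1.67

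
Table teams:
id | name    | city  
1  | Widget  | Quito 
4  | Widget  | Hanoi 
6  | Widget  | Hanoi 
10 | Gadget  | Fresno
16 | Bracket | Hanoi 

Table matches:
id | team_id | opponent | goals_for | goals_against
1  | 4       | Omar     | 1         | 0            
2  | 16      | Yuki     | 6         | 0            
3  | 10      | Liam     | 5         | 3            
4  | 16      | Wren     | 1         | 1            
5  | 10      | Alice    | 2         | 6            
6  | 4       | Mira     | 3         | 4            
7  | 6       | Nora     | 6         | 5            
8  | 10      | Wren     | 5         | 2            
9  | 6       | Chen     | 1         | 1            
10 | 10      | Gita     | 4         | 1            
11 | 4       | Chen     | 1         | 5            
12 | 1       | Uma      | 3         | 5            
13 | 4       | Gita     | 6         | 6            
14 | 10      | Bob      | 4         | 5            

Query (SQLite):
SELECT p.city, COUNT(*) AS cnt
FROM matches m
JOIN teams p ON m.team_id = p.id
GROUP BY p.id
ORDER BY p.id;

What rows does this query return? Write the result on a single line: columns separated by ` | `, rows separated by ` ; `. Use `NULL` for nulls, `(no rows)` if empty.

Join each matches row to its teams via team_id.
Group joined rows by teams.id; compute COUNT(*) per group.
  1: ids {12} → COUNT(*)=1
  4: ids {1, 6, 11, 13} → COUNT(*)=4
  6: ids {7, 9} → COUNT(*)=2
  10: ids {3, 5, 8, 10, 14} → COUNT(*)=5
  16: ids {2, 4} → COUNT(*)=2

Quito | 1 ; Hanoi | 4 ; Hanoi | 2 ; Fresno | 5 ; Hanoi | 2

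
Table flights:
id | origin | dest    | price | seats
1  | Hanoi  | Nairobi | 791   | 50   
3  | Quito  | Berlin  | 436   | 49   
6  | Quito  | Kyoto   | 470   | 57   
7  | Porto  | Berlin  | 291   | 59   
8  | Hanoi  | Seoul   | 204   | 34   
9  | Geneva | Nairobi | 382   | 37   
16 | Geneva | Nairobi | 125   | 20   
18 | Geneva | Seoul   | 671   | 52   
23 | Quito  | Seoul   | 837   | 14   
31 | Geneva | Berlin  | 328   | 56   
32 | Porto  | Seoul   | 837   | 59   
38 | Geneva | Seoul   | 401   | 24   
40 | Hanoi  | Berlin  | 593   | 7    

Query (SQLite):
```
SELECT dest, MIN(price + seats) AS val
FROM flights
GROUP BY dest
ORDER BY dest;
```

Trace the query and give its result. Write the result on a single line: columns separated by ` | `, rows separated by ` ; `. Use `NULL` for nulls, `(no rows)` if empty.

For each row compute price + seats.
Group by dest; take MIN of the expression per group.
  Berlin: ids {3, 7, 31, 40} → MIN(price + seats)=350
  Kyoto: ids {6} → MIN(price + seats)=527
  Nairobi: ids {1, 9, 16} → MIN(price + seats)=145
  Seoul: ids {8, 18, 23, 32, 38} → MIN(price + seats)=238

Berlin | 350 ; Kyoto | 527 ; Nairobi | 145 ; Seoul | 238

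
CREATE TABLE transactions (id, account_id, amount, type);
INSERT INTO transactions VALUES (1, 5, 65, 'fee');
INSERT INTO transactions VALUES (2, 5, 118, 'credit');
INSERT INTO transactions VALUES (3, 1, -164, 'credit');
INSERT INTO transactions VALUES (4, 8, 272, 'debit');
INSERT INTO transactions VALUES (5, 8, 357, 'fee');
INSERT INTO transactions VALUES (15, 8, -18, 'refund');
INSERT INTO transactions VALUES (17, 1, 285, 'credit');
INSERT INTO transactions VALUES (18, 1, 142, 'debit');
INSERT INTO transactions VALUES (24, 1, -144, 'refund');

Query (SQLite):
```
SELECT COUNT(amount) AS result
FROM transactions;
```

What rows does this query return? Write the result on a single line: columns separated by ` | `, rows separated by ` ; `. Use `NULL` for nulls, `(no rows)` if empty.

9

All amount values: [65, 118, -164, 272, 357, -18, 285, 142, -144].
COUNT(amount) counts non-NULL values → 9.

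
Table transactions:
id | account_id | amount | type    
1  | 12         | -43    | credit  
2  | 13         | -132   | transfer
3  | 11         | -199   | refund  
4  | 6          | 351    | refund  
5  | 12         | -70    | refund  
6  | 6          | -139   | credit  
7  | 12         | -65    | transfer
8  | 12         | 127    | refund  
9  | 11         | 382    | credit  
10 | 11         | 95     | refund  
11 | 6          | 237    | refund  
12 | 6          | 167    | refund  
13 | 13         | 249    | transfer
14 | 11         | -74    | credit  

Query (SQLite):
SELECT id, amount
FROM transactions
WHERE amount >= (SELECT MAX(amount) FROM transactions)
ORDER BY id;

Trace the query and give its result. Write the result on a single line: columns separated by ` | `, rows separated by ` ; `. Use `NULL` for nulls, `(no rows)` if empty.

Scalar subquery: MAX(amount) over all transactions rows = 382.
Keep rows where amount >= that value.

9 | 382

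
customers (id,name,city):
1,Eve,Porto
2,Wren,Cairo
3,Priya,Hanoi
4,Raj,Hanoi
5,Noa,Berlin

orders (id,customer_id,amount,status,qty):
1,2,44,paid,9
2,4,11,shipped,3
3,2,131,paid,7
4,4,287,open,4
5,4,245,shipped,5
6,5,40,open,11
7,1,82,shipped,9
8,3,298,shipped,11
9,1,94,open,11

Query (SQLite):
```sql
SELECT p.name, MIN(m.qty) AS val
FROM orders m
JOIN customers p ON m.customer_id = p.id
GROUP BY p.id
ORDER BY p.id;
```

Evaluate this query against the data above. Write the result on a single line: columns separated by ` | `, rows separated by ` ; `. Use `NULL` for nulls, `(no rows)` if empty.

Eve | 9 ; Wren | 7 ; Priya | 11 ; Raj | 3 ; Noa | 11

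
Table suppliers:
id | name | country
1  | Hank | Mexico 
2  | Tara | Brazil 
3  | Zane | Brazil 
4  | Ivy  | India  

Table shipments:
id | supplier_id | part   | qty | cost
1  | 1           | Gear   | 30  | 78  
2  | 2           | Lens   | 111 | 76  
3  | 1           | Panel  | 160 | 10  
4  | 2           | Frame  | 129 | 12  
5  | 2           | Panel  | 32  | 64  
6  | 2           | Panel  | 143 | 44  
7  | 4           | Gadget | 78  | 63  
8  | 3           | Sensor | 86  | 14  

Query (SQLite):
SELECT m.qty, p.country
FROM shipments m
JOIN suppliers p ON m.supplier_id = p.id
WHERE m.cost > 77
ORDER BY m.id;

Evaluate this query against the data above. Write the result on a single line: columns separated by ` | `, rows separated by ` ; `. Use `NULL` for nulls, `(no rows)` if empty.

Each shipments row matches the suppliers row where supplier_id = suppliers.id.
Then keep rows with m.cost > 77.

30 | Mexico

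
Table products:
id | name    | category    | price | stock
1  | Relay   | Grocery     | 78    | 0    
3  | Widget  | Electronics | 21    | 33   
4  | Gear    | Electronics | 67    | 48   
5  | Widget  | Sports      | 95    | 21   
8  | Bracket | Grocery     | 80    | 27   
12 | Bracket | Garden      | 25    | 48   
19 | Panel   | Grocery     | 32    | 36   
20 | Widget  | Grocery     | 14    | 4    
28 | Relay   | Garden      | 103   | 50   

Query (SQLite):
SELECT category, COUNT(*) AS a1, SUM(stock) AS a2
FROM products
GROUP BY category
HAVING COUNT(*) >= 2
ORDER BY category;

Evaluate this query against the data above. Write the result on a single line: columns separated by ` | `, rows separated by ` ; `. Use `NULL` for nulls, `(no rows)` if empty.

Group products by category.
Per group compute: COUNT(*), SUM(stock).
HAVING: drop groups with fewer than 2 rows.
  Electronics: ids {3, 4} → COUNT(*)=2, SUM(stock)=81
  Garden: ids {12, 28} → COUNT(*)=2, SUM(stock)=98
  Grocery: ids {1, 8, 19, 20} → COUNT(*)=4, SUM(stock)=67
  Sports: ids {5} → COUNT(*)=1, SUM(stock)=21

Electronics | 2 | 81 ; Garden | 2 | 98 ; Grocery | 4 | 67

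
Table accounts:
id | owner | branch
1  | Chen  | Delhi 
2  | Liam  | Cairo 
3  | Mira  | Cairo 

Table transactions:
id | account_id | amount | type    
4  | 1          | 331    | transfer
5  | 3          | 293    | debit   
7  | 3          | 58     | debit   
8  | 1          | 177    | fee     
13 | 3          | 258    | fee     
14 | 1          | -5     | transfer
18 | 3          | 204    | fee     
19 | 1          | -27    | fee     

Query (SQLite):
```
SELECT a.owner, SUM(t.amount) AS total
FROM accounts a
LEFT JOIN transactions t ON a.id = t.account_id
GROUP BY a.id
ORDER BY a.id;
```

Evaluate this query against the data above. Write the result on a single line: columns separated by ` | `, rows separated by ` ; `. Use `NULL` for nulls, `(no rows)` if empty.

LEFT JOIN keeps every accounts row; unmatched ones get NULL for transactions columns.
Group by accounts.id and compute SUM(t.amount). SUM over an all-NULL group is NULL.
  1: ids {4, 8, 14, 19} → SUM(t.amount)=476
  2: ids {—} → SUM(t.amount)=NULL
  3: ids {5, 7, 13, 18} → SUM(t.amount)=813

Chen | 476 ; Liam | NULL ; Mira | 813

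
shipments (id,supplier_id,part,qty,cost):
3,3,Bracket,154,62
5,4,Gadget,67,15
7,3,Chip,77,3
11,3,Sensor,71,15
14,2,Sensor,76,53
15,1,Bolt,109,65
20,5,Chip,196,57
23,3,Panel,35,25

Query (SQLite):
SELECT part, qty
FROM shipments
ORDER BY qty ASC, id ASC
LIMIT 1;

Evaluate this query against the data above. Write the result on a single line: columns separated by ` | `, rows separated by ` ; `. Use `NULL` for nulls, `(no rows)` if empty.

Panel | 35

Sort by qty asc, tiebreak id asc: (35, id=23), (67, id=5), (71, id=11), (76, id=14) …. Take first 1.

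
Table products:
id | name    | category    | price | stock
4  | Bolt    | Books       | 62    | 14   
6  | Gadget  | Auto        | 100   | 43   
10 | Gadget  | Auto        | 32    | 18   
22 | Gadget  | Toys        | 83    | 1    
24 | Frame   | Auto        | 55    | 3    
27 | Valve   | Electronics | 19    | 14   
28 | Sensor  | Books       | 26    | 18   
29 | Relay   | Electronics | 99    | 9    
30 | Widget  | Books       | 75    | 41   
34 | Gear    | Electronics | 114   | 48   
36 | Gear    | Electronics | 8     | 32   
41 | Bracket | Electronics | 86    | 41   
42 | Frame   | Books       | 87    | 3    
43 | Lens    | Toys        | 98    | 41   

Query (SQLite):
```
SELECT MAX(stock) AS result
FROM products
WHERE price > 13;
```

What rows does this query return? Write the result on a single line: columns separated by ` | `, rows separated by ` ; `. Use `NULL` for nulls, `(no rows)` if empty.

Rows where price > 13 → stock values: [14, 43, 18, 1, 3, 14, 18, 9, 41, 48, 41, 3, 41].
MAX of non-NULL values = 48.

48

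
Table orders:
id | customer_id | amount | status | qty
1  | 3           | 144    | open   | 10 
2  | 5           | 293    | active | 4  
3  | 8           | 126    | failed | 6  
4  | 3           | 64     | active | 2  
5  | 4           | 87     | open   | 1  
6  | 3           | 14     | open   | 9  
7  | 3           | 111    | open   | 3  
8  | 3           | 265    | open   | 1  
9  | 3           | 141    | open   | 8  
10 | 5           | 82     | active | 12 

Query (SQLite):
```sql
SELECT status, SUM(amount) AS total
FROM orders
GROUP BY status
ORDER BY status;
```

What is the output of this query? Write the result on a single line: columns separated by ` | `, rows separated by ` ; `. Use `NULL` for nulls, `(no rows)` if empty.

active | 439 ; failed | 126 ; open | 762

Partition orders by status; compute SUM(amount) within each group.
  active: ids {2, 4, 10} → SUM(amount)=439
  failed: ids {3} → SUM(amount)=126
  open: ids {1, 5, 6, 7, 8, 9} → SUM(amount)=762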